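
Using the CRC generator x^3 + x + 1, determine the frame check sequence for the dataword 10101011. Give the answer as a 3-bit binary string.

001

Append 3 zeros: 10101011000. Divide by 1011 (XOR where the leading bit is 1):
  pos 0: 1010 XOR 1011 = 0001
  pos 3: 1101 XOR 1011 = 0110
  pos 4: 1101 XOR 1011 = 0110
  pos 5: 1100 XOR 1011 = 0111
  pos 6: 1110 XOR 1011 = 0101
  pos 7: 1010 XOR 1011 = 0001
Remainder (last 3 bits) = 001. This is the CRC / FCS.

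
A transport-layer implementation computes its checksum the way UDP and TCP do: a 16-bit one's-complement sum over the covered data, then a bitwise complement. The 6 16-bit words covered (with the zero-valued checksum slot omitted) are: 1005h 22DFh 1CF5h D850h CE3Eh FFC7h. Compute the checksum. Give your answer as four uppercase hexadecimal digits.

09CF

One's-complement addition (fold any carry out of bit 15 back into bit 0):
  0x1005 + 0x22DF = 0x032E4
  0x32E4 + 0x1CF5 = 0x04FD9
  0x4FD9 + 0xD850 = 0x12829 → wrap carry → 0x282A
  0x282A + 0xCE3E = 0x0F668
  0xF668 + 0xFFC7 = 0x1F62F → wrap carry → 0xF630
One's-complement sum = 0xF630.
Checksum = ~0xF630 & 0xFFFF = 0x09CF.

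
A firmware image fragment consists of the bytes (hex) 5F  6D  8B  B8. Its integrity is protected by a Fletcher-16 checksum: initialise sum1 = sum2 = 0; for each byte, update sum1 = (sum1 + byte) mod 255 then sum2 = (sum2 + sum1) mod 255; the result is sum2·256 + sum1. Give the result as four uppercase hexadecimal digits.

9511

Running sums (mod 255):
  after byte 0 (5F): sum1=95, sum2=95
  after byte 1 (6D): sum1=204, sum2=44
  after byte 2 (8B): sum1=88, sum2=132
  after byte 3 (B8): sum1=17, sum2=149
Checksum = sum2·256 + sum1 = 149·256 + 17 = 38161 = 0x9511.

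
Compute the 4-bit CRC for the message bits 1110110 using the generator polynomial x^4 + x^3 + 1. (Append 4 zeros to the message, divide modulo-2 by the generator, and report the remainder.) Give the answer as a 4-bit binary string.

Append 4 zeros: 11101100000. Divide by 11001 (XOR where the leading bit is 1):
  pos 0: 11101 XOR 11001 = 00100
  pos 2: 10010 XOR 11001 = 01011
  pos 3: 10110 XOR 11001 = 01111
  pos 4: 11110 XOR 11001 = 00111
  pos 6: 11100 XOR 11001 = 00101
Remainder (last 4 bits) = 0101. This is the CRC / FCS.

0101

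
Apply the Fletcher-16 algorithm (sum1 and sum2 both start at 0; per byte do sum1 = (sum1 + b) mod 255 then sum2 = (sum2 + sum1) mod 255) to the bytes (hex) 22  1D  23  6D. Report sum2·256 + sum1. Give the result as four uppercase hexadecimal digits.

93CF

Running sums (mod 255):
  after byte 0 (22): sum1=34, sum2=34
  after byte 1 (1D): sum1=63, sum2=97
  after byte 2 (23): sum1=98, sum2=195
  after byte 3 (6D): sum1=207, sum2=147
Checksum = sum2·256 + sum1 = 147·256 + 207 = 37839 = 0x93CF.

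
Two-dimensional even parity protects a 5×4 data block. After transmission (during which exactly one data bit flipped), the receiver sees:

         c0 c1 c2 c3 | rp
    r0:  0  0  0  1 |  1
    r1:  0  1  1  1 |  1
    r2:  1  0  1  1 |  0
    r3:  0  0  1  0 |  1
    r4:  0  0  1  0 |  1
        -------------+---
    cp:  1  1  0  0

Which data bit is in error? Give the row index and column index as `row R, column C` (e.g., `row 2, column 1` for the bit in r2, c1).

Recompute each row's even parity and compare to rp:
  r0: data parity 1, sent rp 1 → ok
  r1: data parity 1, sent rp 1 → ok
  r2: data parity 1, sent rp 0 → mismatch
  r3: data parity 1, sent rp 1 → ok
  r4: data parity 1, sent rp 1 → ok
Recompute each column's even parity and compare to cp:
  c0: data parity 1, sent cp 1 → ok
  c1: data parity 1, sent cp 1 → ok
  c2: data parity 0, sent cp 0 → ok
  c3: data parity 1, sent cp 0 → mismatch
Exactly one row (r2) and one column (c3) fail → the flipped bit is at their intersection.

row 2, column 3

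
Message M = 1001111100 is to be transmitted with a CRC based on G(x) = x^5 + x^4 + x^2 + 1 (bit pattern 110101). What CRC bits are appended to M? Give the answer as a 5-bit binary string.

10111

Append 5 zeros: 100111110000000. Divide by 110101 (XOR where the leading bit is 1):
  pos 0: 100111 XOR 110101 = 010010
  pos 1: 100101 XOR 110101 = 010000
  pos 2: 100001 XOR 110101 = 010100
  pos 3: 101000 XOR 110101 = 011101
  pos 4: 111010 XOR 110101 = 001111
  pos 6: 111100 XOR 110101 = 001001
  pos 8: 100100 XOR 110101 = 010001
  pos 9: 100010 XOR 110101 = 010111
Remainder (last 5 bits) = 10111. This is the CRC / FCS.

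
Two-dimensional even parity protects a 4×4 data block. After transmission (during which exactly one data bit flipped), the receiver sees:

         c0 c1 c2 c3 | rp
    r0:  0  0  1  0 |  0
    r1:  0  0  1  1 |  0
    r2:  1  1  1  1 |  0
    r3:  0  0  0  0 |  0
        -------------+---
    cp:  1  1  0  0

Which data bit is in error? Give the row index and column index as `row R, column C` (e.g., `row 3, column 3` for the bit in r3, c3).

row 0, column 2

Recompute each row's even parity and compare to rp:
  r0: data parity 1, sent rp 0 → mismatch
  r1: data parity 0, sent rp 0 → ok
  r2: data parity 0, sent rp 0 → ok
  r3: data parity 0, sent rp 0 → ok
Recompute each column's even parity and compare to cp:
  c0: data parity 1, sent cp 1 → ok
  c1: data parity 1, sent cp 1 → ok
  c2: data parity 1, sent cp 0 → mismatch
  c3: data parity 0, sent cp 0 → ok
Exactly one row (r0) and one column (c2) fail → the flipped bit is at their intersection.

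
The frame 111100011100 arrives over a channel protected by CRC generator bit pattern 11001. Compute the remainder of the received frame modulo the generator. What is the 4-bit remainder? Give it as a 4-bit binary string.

Modulo-2 division of 111100011100 by 11001:
  pos 0: 11110 XOR 11001 = 00111
  pos 2: 11100 XOR 11001 = 00101
  pos 4: 10111 XOR 11001 = 01110
  pos 5: 11101 XOR 11001 = 00100
  pos 7: 10000 XOR 11001 = 01001
Remainder = 1001 (nonzero — an error is detected).

1001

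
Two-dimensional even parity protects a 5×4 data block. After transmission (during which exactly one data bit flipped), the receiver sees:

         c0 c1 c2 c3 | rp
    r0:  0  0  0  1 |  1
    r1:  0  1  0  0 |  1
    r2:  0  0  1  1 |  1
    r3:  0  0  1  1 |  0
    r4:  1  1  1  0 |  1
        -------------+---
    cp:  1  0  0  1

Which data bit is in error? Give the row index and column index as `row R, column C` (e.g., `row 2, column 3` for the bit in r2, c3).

row 2, column 2

Recompute each row's even parity and compare to rp:
  r0: data parity 1, sent rp 1 → ok
  r1: data parity 1, sent rp 1 → ok
  r2: data parity 0, sent rp 1 → mismatch
  r3: data parity 0, sent rp 0 → ok
  r4: data parity 1, sent rp 1 → ok
Recompute each column's even parity and compare to cp:
  c0: data parity 1, sent cp 1 → ok
  c1: data parity 0, sent cp 0 → ok
  c2: data parity 1, sent cp 0 → mismatch
  c3: data parity 1, sent cp 1 → ok
Exactly one row (r2) and one column (c2) fail → the flipped bit is at their intersection.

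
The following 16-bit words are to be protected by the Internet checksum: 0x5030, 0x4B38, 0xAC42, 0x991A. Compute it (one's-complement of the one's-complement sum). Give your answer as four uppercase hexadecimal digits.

1F3A

One's-complement addition (fold any carry out of bit 15 back into bit 0):
  0x5030 + 0x4B38 = 0x09B68
  0x9B68 + 0xAC42 = 0x147AA → wrap carry → 0x47AB
  0x47AB + 0x991A = 0x0E0C5
One's-complement sum = 0xE0C5.
Checksum = ~0xE0C5 & 0xFFFF = 0x1F3A.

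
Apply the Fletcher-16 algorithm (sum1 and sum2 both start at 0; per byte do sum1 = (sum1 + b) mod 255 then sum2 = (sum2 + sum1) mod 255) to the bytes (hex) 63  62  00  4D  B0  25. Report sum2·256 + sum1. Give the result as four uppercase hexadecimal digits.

Running sums (mod 255):
  after byte 0 (63): sum1=99, sum2=99
  after byte 1 (62): sum1=197, sum2=41
  after byte 2 (00): sum1=197, sum2=238
  after byte 3 (4D): sum1=19, sum2=2
  after byte 4 (B0): sum1=195, sum2=197
  after byte 5 (25): sum1=232, sum2=174
Checksum = sum2·256 + sum1 = 174·256 + 232 = 44776 = 0xAEE8.

AEE8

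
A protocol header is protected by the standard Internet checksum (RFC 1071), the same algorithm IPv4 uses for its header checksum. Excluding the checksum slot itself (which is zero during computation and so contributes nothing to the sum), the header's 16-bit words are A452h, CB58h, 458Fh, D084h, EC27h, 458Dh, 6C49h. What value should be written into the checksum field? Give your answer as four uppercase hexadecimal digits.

One's-complement addition (fold any carry out of bit 15 back into bit 0):
  0xA452 + 0xCB58 = 0x16FAA → wrap carry → 0x6FAB
  0x6FAB + 0x458F = 0x0B53A
  0xB53A + 0xD084 = 0x185BE → wrap carry → 0x85BF
  0x85BF + 0xEC27 = 0x171E6 → wrap carry → 0x71E7
  0x71E7 + 0x458D = 0x0B774
  0xB774 + 0x6C49 = 0x123BD → wrap carry → 0x23BE
One's-complement sum = 0x23BE.
Checksum = ~0x23BE & 0xFFFF = 0xDC41.

DC41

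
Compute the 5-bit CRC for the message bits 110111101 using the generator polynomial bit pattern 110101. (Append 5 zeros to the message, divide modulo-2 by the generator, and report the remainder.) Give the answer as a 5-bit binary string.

00111

Append 5 zeros: 11011110100000. Divide by 110101 (XOR where the leading bit is 1):
  pos 0: 110111 XOR 110101 = 000010
  pos 4: 101010 XOR 110101 = 011111
  pos 5: 111110 XOR 110101 = 001011
  pos 7: 101100 XOR 110101 = 011001
  pos 8: 110010 XOR 110101 = 000111
Remainder (last 5 bits) = 00111. This is the CRC / FCS.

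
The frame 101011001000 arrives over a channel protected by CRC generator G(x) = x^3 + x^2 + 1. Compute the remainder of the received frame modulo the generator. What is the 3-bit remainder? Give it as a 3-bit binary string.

Modulo-2 division of 101011001000 by 1101:
  pos 0: 1010 XOR 1101 = 0111
  pos 1: 1111 XOR 1101 = 0010
  pos 3: 1010 XOR 1101 = 0111
  pos 4: 1110 XOR 1101 = 0011
  pos 6: 1110 XOR 1101 = 0011
  pos 8: 1100 XOR 1101 = 0001
Remainder = 001 (nonzero — an error is detected).

001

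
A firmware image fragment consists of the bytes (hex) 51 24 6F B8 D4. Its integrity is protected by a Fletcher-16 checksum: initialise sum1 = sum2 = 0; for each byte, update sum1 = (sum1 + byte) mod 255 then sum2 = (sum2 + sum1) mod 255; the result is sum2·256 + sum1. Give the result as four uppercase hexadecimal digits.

BB72

Running sums (mod 255):
  after byte 0 (51): sum1=81, sum2=81
  after byte 1 (24): sum1=117, sum2=198
  after byte 2 (6F): sum1=228, sum2=171
  after byte 3 (B8): sum1=157, sum2=73
  after byte 4 (D4): sum1=114, sum2=187
Checksum = sum2·256 + sum1 = 187·256 + 114 = 47986 = 0xBB72.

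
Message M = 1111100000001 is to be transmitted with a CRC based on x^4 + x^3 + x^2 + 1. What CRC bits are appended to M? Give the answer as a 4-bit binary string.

0011

Append 4 zeros: 11111000000010000. Divide by 11101 (XOR where the leading bit is 1):
  pos 0: 11111 XOR 11101 = 00010
  pos 3: 10000 XOR 11101 = 01101
  pos 4: 11010 XOR 11101 = 00111
  pos 6: 11100 XOR 11101 = 00001
  pos 10: 10100 XOR 11101 = 01001
  pos 11: 10010 XOR 11101 = 01111
  pos 12: 11110 XOR 11101 = 00011
Remainder (last 4 bits) = 0011. This is the CRC / FCS.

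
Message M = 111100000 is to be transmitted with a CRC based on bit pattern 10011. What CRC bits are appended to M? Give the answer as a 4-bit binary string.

Append 4 zeros: 1111000000000. Divide by 10011 (XOR where the leading bit is 1):
  pos 0: 11110 XOR 10011 = 01101
  pos 1: 11010 XOR 10011 = 01001
  pos 2: 10010 XOR 10011 = 00001
  pos 6: 10000 XOR 10011 = 00011
Remainder (last 4 bits) = 1100. This is the CRC / FCS.

1100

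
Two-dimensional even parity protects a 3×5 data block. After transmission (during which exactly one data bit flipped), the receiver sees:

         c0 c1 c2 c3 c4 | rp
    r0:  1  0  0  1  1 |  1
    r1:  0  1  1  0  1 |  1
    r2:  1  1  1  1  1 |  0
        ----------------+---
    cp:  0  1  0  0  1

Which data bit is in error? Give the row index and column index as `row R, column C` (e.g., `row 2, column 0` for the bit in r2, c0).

row 2, column 1

Recompute each row's even parity and compare to rp:
  r0: data parity 1, sent rp 1 → ok
  r1: data parity 1, sent rp 1 → ok
  r2: data parity 1, sent rp 0 → mismatch
Recompute each column's even parity and compare to cp:
  c0: data parity 0, sent cp 0 → ok
  c1: data parity 0, sent cp 1 → mismatch
  c2: data parity 0, sent cp 0 → ok
  c3: data parity 0, sent cp 0 → ok
  c4: data parity 1, sent cp 1 → ok
Exactly one row (r2) and one column (c1) fail → the flipped bit is at their intersection.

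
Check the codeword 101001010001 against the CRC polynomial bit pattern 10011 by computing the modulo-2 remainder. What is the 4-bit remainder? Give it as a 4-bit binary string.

1010

Modulo-2 division of 101001010001 by 10011:
  pos 0: 10100 XOR 10011 = 00111
  pos 2: 11110 XOR 10011 = 01101
  pos 3: 11011 XOR 10011 = 01000
  pos 4: 10000 XOR 10011 = 00011
  pos 7: 11001 XOR 10011 = 01010
Remainder = 1010 (nonzero — an error is detected).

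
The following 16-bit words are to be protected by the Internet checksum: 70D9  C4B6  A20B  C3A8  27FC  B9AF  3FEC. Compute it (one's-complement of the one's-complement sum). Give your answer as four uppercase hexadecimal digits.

4323

One's-complement addition (fold any carry out of bit 15 back into bit 0):
  0x70D9 + 0xC4B6 = 0x1358F → wrap carry → 0x3590
  0x3590 + 0xA20B = 0x0D79B
  0xD79B + 0xC3A8 = 0x19B43 → wrap carry → 0x9B44
  0x9B44 + 0x27FC = 0x0C340
  0xC340 + 0xB9AF = 0x17CEF → wrap carry → 0x7CF0
  0x7CF0 + 0x3FEC = 0x0BCDC
One's-complement sum = 0xBCDC.
Checksum = ~0xBCDC & 0xFFFF = 0x4323.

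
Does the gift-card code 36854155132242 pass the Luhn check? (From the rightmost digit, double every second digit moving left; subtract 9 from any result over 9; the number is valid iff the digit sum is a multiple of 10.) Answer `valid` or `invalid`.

valid

From the right, keep odd positions and double even positions (subtract 9 from any doubled value over 9):
  doubled (positions 2,4,...): 8 4 2 1 8 7 6 → sum 36
  kept (positions 1,3,...): 2 2 3 5 1 5 6 → sum 24
Total = 60.
60 mod 10 = 0, so the number is valid.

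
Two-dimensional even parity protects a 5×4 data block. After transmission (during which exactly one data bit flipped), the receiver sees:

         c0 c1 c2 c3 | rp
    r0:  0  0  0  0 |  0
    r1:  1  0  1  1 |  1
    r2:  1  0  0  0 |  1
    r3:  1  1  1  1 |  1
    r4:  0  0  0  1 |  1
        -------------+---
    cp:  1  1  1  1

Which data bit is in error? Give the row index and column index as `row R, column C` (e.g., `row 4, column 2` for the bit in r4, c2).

row 3, column 2

Recompute each row's even parity and compare to rp:
  r0: data parity 0, sent rp 0 → ok
  r1: data parity 1, sent rp 1 → ok
  r2: data parity 1, sent rp 1 → ok
  r3: data parity 0, sent rp 1 → mismatch
  r4: data parity 1, sent rp 1 → ok
Recompute each column's even parity and compare to cp:
  c0: data parity 1, sent cp 1 → ok
  c1: data parity 1, sent cp 1 → ok
  c2: data parity 0, sent cp 1 → mismatch
  c3: data parity 1, sent cp 1 → ok
Exactly one row (r3) and one column (c2) fail → the flipped bit is at their intersection.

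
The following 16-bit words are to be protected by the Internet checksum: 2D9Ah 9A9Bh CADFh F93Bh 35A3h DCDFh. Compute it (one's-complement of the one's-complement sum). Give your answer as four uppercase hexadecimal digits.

One's-complement addition (fold any carry out of bit 15 back into bit 0):
  0x2D9A + 0x9A9B = 0x0C835
  0xC835 + 0xCADF = 0x19314 → wrap carry → 0x9315
  0x9315 + 0xF93B = 0x18C50 → wrap carry → 0x8C51
  0x8C51 + 0x35A3 = 0x0C1F4
  0xC1F4 + 0xDCDF = 0x19ED3 → wrap carry → 0x9ED4
One's-complement sum = 0x9ED4.
Checksum = ~0x9ED4 & 0xFFFF = 0x612B.

612B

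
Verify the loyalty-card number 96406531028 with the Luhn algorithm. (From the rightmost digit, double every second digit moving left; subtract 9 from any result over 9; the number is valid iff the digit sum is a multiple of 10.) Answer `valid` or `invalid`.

From the right, keep odd positions and double even positions (subtract 9 from any doubled value over 9):
  doubled (positions 2,4,...): 4 2 1 0 3 → sum 10
  kept (positions 1,3,...): 8 0 3 6 4 9 → sum 30
Total = 40.
40 mod 10 = 0, so the number is valid.

valid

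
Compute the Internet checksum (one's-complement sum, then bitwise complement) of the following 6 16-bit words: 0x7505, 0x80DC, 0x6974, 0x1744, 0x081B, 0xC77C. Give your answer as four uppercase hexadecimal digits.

One's-complement addition (fold any carry out of bit 15 back into bit 0):
  0x7505 + 0x80DC = 0x0F5E1
  0xF5E1 + 0x6974 = 0x15F55 → wrap carry → 0x5F56
  0x5F56 + 0x1744 = 0x0769A
  0x769A + 0x081B = 0x07EB5
  0x7EB5 + 0xC77C = 0x14631 → wrap carry → 0x4632
One's-complement sum = 0x4632.
Checksum = ~0x4632 & 0xFFFF = 0xB9CD.

B9CD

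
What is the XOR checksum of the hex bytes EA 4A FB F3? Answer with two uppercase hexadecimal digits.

A8

XOR the bytes together:
  start with 0xEA
  0xEA ⊕ 0x4A = 0xA0
  0xA0 ⊕ 0xFB = 0x5B
  0x5B ⊕ 0xF3 = 0xA8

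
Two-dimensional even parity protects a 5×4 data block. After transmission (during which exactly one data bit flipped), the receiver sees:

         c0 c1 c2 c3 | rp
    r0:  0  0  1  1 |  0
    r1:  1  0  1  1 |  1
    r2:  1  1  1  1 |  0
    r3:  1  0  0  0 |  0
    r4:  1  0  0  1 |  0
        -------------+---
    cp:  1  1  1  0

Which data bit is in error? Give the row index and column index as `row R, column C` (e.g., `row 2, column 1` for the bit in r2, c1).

row 3, column 0

Recompute each row's even parity and compare to rp:
  r0: data parity 0, sent rp 0 → ok
  r1: data parity 1, sent rp 1 → ok
  r2: data parity 0, sent rp 0 → ok
  r3: data parity 1, sent rp 0 → mismatch
  r4: data parity 0, sent rp 0 → ok
Recompute each column's even parity and compare to cp:
  c0: data parity 0, sent cp 1 → mismatch
  c1: data parity 1, sent cp 1 → ok
  c2: data parity 1, sent cp 1 → ok
  c3: data parity 0, sent cp 0 → ok
Exactly one row (r3) and one column (c0) fail → the flipped bit is at their intersection.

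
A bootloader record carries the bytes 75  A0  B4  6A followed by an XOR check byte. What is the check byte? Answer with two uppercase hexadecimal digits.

XOR the bytes together:
  start with 0x75
  0x75 ⊕ 0xA0 = 0xD5
  0xD5 ⊕ 0xB4 = 0x61
  0x61 ⊕ 0x6A = 0x0B

0B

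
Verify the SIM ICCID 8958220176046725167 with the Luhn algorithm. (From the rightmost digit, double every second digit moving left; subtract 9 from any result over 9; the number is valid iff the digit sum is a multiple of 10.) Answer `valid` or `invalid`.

From the right, keep odd positions and double even positions (subtract 9 from any doubled value over 9):
  doubled (positions 2,4,...): 3 1 5 8 3 2 4 7 9 → sum 42
  kept (positions 1,3,...): 7 1 2 6 0 7 0 2 5 8 → sum 38
Total = 80.
80 mod 10 = 0, so the number is valid.

valid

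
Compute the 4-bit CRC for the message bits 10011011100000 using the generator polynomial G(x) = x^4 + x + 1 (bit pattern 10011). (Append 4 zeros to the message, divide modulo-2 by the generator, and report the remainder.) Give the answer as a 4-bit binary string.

Append 4 zeros: 100110111000000000. Divide by 10011 (XOR where the leading bit is 1):
  pos 0: 10011 XOR 10011 = 00000
  pos 6: 11100 XOR 10011 = 01111
  pos 7: 11110 XOR 10011 = 01101
  pos 8: 11010 XOR 10011 = 01001
  pos 9: 10010 XOR 10011 = 00001
  pos 13: 10000 XOR 10011 = 00011
Remainder (last 4 bits) = 0011. This is the CRC / FCS.

0011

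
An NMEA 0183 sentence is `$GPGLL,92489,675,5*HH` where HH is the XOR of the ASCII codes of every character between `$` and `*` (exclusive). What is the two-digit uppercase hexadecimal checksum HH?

43

XOR the ASCII codes of the payload characters:
  'G' = 0x47 → acc = 0x47
  'P' = 0x50 → acc = 0x17
  'G' = 0x47 → acc = 0x50
  'L' = 0x4C → acc = 0x1C
  'L' = 0x4C → acc = 0x50
  ',' = 0x2C → acc = 0x7C
  '9' = 0x39 → acc = 0x45
  '2' = 0x32 → acc = 0x77
  '4' = 0x34 → acc = 0x43
  '8' = 0x38 → acc = 0x7B
  '9' = 0x39 → acc = 0x42
  ',' = 0x2C → acc = 0x6E
  '6' = 0x36 → acc = 0x58
  '7' = 0x37 → acc = 0x6F
  '5' = 0x35 → acc = 0x5A
  ',' = 0x2C → acc = 0x76
  '5' = 0x35 → acc = 0x43
Checksum = 0x43.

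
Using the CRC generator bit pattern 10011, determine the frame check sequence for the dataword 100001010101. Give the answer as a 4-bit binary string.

Append 4 zeros: 1000010101010000. Divide by 10011 (XOR where the leading bit is 1):
  pos 0: 10000 XOR 10011 = 00011
  pos 3: 11101 XOR 10011 = 01110
  pos 4: 11100 XOR 10011 = 01111
  pos 5: 11111 XOR 10011 = 01100
  pos 6: 11000 XOR 10011 = 01011
  pos 7: 10111 XOR 10011 = 00100
  pos 9: 10000 XOR 10011 = 00011
Remainder (last 4 bits) = 1100. This is the CRC / FCS.

1100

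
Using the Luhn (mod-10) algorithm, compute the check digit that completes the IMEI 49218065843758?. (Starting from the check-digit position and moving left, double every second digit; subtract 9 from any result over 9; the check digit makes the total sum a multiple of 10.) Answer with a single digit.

Partial digits right→left: 8 5 7 3 4 8 5 6 0 8 1 2 9 4
Double every second digit counting from the check-digit position (so the 1st, 3rd, 5th, ... of the partial from the right).
  doubled (with −9 where >9): 7 5 8 1 0 2 9 → sum 32
  kept as-is: 5 3 8 6 8 2 4 → sum 36
Total = 32 + 36 = 68.
Check digit = (10 − (68 mod 10)) mod 10 = 2.

2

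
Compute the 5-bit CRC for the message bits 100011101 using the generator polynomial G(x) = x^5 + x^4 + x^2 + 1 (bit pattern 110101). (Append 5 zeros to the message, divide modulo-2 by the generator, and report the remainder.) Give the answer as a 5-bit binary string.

Append 5 zeros: 10001110100000. Divide by 110101 (XOR where the leading bit is 1):
  pos 0: 100011 XOR 110101 = 010110
  pos 1: 101101 XOR 110101 = 011000
  pos 2: 110000 XOR 110101 = 000101
  pos 5: 101100 XOR 110101 = 011001
  pos 6: 110010 XOR 110101 = 000111
Remainder (last 5 bits) = 11100. This is the CRC / FCS.

11100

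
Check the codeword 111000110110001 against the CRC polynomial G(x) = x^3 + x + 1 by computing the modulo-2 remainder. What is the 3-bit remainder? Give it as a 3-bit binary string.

Modulo-2 division of 111000110110001 by 1011:
  pos 0: 1110 XOR 1011 = 0101
  pos 1: 1010 XOR 1011 = 0001
  pos 4: 1011 XOR 1011 = 0000
  pos 9: 1100 XOR 1011 = 0111
  pos 10: 1110 XOR 1011 = 0101
  pos 11: 1011 XOR 1011 = 0000
Remainder = 000 (zero — the frame passes the CRC check).

000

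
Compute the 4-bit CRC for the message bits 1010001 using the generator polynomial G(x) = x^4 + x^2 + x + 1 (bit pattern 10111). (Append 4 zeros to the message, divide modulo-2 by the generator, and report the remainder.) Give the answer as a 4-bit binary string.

Append 4 zeros: 10100010000. Divide by 10111 (XOR where the leading bit is 1):
  pos 0: 10100 XOR 10111 = 00011
  pos 3: 11010 XOR 10111 = 01101
  pos 4: 11010 XOR 10111 = 01101
  pos 5: 11010 XOR 10111 = 01101
  pos 6: 11010 XOR 10111 = 01101
Remainder (last 4 bits) = 1101. This is the CRC / FCS.

1101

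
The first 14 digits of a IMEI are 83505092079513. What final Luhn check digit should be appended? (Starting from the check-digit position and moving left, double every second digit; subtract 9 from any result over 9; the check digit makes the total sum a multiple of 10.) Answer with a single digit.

Partial digits right→left: 3 1 5 9 7 0 2 9 0 5 0 5 3 8
Double every second digit counting from the check-digit position (so the 1st, 3rd, 5th, ... of the partial from the right).
  doubled (with −9 where >9): 6 1 5 4 0 0 6 → sum 22
  kept as-is: 1 9 0 9 5 5 8 → sum 37
Total = 22 + 37 = 59.
Check digit = (10 − (59 mod 10)) mod 10 = 1.

1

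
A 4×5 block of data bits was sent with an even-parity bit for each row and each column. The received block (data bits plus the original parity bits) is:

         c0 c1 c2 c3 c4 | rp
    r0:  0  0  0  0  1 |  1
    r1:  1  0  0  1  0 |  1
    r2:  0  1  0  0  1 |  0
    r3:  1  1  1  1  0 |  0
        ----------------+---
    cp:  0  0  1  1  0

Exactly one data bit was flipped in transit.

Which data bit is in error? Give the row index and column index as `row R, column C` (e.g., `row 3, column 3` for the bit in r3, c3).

row 1, column 3

Recompute each row's even parity and compare to rp:
  r0: data parity 1, sent rp 1 → ok
  r1: data parity 0, sent rp 1 → mismatch
  r2: data parity 0, sent rp 0 → ok
  r3: data parity 0, sent rp 0 → ok
Recompute each column's even parity and compare to cp:
  c0: data parity 0, sent cp 0 → ok
  c1: data parity 0, sent cp 0 → ok
  c2: data parity 1, sent cp 1 → ok
  c3: data parity 0, sent cp 1 → mismatch
  c4: data parity 0, sent cp 0 → ok
Exactly one row (r1) and one column (c3) fail → the flipped bit is at their intersection.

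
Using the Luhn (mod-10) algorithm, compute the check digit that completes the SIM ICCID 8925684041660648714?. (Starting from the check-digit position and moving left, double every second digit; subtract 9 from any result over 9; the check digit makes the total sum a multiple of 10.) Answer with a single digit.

Partial digits right→left: 4 1 7 8 4 6 0 6 6 1 4 0 4 8 6 5 2 9 8
Double every second digit counting from the check-digit position (so the 1st, 3rd, 5th, ... of the partial from the right).
  doubled (with −9 where >9): 8 5 8 0 3 8 8 3 4 7 → sum 54
  kept as-is: 1 8 6 6 1 0 8 5 9 → sum 44
Total = 54 + 44 = 98.
Check digit = (10 − (98 mod 10)) mod 10 = 2.

2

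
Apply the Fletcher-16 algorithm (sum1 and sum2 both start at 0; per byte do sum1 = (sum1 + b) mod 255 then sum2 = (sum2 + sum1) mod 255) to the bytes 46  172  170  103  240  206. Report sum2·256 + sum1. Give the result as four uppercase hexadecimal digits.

Running sums (mod 255):
  after byte 0 (46): sum1=46, sum2=46
  after byte 1 (172): sum1=218, sum2=9
  after byte 2 (170): sum1=133, sum2=142
  after byte 3 (103): sum1=236, sum2=123
  after byte 4 (240): sum1=221, sum2=89
  after byte 5 (206): sum1=172, sum2=6
Checksum = sum2·256 + sum1 = 6·256 + 172 = 1708 = 0x06AC.

06AC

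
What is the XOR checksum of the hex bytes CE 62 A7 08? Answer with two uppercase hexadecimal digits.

03

XOR the bytes together:
  start with 0xCE
  0xCE ⊕ 0x62 = 0xAC
  0xAC ⊕ 0xA7 = 0x0B
  0x0B ⊕ 0x08 = 0x03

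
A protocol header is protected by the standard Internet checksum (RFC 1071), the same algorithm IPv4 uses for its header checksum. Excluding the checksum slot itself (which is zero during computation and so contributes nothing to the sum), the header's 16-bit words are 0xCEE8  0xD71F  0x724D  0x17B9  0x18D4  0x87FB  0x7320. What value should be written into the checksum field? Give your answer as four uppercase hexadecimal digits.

One's-complement addition (fold any carry out of bit 15 back into bit 0):
  0xCEE8 + 0xD71F = 0x1A607 → wrap carry → 0xA608
  0xA608 + 0x724D = 0x11855 → wrap carry → 0x1856
  0x1856 + 0x17B9 = 0x0300F
  0x300F + 0x18D4 = 0x048E3
  0x48E3 + 0x87FB = 0x0D0DE
  0xD0DE + 0x7320 = 0x143FE → wrap carry → 0x43FF
One's-complement sum = 0x43FF.
Checksum = ~0x43FF & 0xFFFF = 0xBC00.

BC00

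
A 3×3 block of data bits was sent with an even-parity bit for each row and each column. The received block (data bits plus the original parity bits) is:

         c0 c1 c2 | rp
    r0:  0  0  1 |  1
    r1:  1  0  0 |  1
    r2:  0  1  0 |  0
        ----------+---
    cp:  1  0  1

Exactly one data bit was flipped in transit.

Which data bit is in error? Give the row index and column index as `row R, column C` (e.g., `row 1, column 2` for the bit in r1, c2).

Recompute each row's even parity and compare to rp:
  r0: data parity 1, sent rp 1 → ok
  r1: data parity 1, sent rp 1 → ok
  r2: data parity 1, sent rp 0 → mismatch
Recompute each column's even parity and compare to cp:
  c0: data parity 1, sent cp 1 → ok
  c1: data parity 1, sent cp 0 → mismatch
  c2: data parity 1, sent cp 1 → ok
Exactly one row (r2) and one column (c1) fail → the flipped bit is at their intersection.

row 2, column 1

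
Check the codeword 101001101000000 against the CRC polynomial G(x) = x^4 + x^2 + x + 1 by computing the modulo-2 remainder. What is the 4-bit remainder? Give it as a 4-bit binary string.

Modulo-2 division of 101001101000000 by 10111:
  pos 0: 10100 XOR 10111 = 00011
  pos 3: 11110 XOR 10111 = 01001
  pos 4: 10011 XOR 10111 = 00100
  pos 6: 10000 XOR 10111 = 00111
  pos 8: 11100 XOR 10111 = 01011
  pos 9: 10110 XOR 10111 = 00001
Remainder = 0010 (nonzero — an error is detected).

0010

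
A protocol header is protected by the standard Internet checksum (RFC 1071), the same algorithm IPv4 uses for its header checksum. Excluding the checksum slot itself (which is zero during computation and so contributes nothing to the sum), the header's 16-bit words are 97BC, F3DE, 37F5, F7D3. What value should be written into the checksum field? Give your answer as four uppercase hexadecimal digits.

449B

One's-complement addition (fold any carry out of bit 15 back into bit 0):
  0x97BC + 0xF3DE = 0x18B9A → wrap carry → 0x8B9B
  0x8B9B + 0x37F5 = 0x0C390
  0xC390 + 0xF7D3 = 0x1BB63 → wrap carry → 0xBB64
One's-complement sum = 0xBB64.
Checksum = ~0xBB64 & 0xFFFF = 0x449B.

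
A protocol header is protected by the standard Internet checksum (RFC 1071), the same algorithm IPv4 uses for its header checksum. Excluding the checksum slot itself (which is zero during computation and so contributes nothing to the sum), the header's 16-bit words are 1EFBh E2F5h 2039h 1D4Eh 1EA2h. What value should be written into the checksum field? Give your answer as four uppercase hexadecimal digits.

A1E5

One's-complement addition (fold any carry out of bit 15 back into bit 0):
  0x1EFB + 0xE2F5 = 0x101F0 → wrap carry → 0x01F1
  0x01F1 + 0x2039 = 0x0222A
  0x222A + 0x1D4E = 0x03F78
  0x3F78 + 0x1EA2 = 0x05E1A
One's-complement sum = 0x5E1A.
Checksum = ~0x5E1A & 0xFFFF = 0xA1E5.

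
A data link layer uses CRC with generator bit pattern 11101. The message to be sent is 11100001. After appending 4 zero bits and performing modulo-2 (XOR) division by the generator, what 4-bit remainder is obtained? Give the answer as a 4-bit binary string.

Append 4 zeros: 111000010000. Divide by 11101 (XOR where the leading bit is 1):
  pos 0: 11100 XOR 11101 = 00001
  pos 4: 10010 XOR 11101 = 01111
  pos 5: 11110 XOR 11101 = 00011
Remainder (last 4 bits) = 1100. This is the CRC / FCS.

1100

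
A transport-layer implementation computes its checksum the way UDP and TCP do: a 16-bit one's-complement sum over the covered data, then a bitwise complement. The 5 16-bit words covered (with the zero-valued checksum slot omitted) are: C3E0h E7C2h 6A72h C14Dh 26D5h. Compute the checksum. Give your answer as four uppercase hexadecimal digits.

01C7

One's-complement addition (fold any carry out of bit 15 back into bit 0):
  0xC3E0 + 0xE7C2 = 0x1ABA2 → wrap carry → 0xABA3
  0xABA3 + 0x6A72 = 0x11615 → wrap carry → 0x1616
  0x1616 + 0xC14D = 0x0D763
  0xD763 + 0x26D5 = 0x0FE38
One's-complement sum = 0xFE38.
Checksum = ~0xFE38 & 0xFFFF = 0x01C7.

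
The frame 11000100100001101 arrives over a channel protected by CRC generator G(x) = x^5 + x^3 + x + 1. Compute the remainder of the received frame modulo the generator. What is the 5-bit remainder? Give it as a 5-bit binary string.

Modulo-2 division of 11000100100001101 by 101011:
  pos 0: 110001 XOR 101011 = 011010
  pos 1: 110100 XOR 101011 = 011111
  pos 2: 111110 XOR 101011 = 010101
  pos 3: 101011 XOR 101011 = 000000
Remainder = 01101 (nonzero — an error is detected).

01101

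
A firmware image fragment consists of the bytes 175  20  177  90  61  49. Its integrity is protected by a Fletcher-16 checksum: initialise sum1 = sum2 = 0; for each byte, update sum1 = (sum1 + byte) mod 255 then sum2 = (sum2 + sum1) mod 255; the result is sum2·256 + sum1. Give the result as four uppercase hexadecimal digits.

Running sums (mod 255):
  after byte 0 (175): sum1=175, sum2=175
  after byte 1 (20): sum1=195, sum2=115
  after byte 2 (177): sum1=117, sum2=232
  after byte 3 (90): sum1=207, sum2=184
  after byte 4 (61): sum1=13, sum2=197
  after byte 5 (49): sum1=62, sum2=4
Checksum = sum2·256 + sum1 = 4·256 + 62 = 1086 = 0x043E.

043E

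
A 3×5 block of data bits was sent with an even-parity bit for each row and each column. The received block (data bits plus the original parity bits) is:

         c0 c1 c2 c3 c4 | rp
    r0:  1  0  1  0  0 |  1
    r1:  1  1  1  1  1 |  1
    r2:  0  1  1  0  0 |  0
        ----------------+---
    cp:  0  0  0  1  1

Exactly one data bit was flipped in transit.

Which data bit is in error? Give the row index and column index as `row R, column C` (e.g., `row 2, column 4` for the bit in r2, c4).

Recompute each row's even parity and compare to rp:
  r0: data parity 0, sent rp 1 → mismatch
  r1: data parity 1, sent rp 1 → ok
  r2: data parity 0, sent rp 0 → ok
Recompute each column's even parity and compare to cp:
  c0: data parity 0, sent cp 0 → ok
  c1: data parity 0, sent cp 0 → ok
  c2: data parity 1, sent cp 0 → mismatch
  c3: data parity 1, sent cp 1 → ok
  c4: data parity 1, sent cp 1 → ok
Exactly one row (r0) and one column (c2) fail → the flipped bit is at their intersection.

row 0, column 2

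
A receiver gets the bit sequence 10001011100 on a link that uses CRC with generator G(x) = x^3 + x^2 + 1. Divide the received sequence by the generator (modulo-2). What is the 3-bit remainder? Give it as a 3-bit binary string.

101

Modulo-2 division of 10001011100 by 1101:
  pos 0: 1000 XOR 1101 = 0101
  pos 1: 1011 XOR 1101 = 0110
  pos 2: 1100 XOR 1101 = 0001
  pos 5: 1111 XOR 1101 = 0010
  pos 7: 1000 XOR 1101 = 0101
Remainder = 101 (nonzero — an error is detected).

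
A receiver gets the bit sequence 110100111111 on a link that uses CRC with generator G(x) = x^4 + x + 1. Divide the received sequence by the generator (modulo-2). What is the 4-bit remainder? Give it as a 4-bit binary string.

Modulo-2 division of 110100111111 by 10011:
  pos 0: 11010 XOR 10011 = 01001
  pos 1: 10010 XOR 10011 = 00001
  pos 5: 11111 XOR 10011 = 01100
  pos 6: 11001 XOR 10011 = 01010
  pos 7: 10101 XOR 10011 = 00110
Remainder = 0110 (nonzero — an error is detected).

0110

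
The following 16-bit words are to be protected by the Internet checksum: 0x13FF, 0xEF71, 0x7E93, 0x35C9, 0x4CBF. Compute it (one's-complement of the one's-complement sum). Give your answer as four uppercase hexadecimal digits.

FB72

One's-complement addition (fold any carry out of bit 15 back into bit 0):
  0x13FF + 0xEF71 = 0x10370 → wrap carry → 0x0371
  0x0371 + 0x7E93 = 0x08204
  0x8204 + 0x35C9 = 0x0B7CD
  0xB7CD + 0x4CBF = 0x1048C → wrap carry → 0x048D
One's-complement sum = 0x048D.
Checksum = ~0x048D & 0xFFFF = 0xFB72.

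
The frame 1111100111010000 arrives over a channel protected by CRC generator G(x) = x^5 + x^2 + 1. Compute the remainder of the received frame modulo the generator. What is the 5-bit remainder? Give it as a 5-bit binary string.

10100

Modulo-2 division of 1111100111010000 by 100101:
  pos 0: 111110 XOR 100101 = 011011
  pos 1: 110110 XOR 100101 = 010011
  pos 2: 100111 XOR 100101 = 000010
  pos 6: 101101 XOR 100101 = 001000
  pos 8: 100000 XOR 100101 = 000101
Remainder = 10100 (nonzero — an error is detected).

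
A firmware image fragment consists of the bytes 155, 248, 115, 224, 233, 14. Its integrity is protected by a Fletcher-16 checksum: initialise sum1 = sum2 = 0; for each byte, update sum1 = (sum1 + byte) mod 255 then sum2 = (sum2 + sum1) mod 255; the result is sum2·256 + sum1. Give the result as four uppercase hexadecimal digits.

Running sums (mod 255):
  after byte 0 (155): sum1=155, sum2=155
  after byte 1 (248): sum1=148, sum2=48
  after byte 2 (115): sum1=8, sum2=56
  after byte 3 (224): sum1=232, sum2=33
  after byte 4 (233): sum1=210, sum2=243
  after byte 5 (14): sum1=224, sum2=212
Checksum = sum2·256 + sum1 = 212·256 + 224 = 54496 = 0xD4E0.

D4E0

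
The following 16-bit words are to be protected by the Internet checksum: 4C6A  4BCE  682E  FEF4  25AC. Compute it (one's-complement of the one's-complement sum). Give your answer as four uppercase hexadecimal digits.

DAF7

One's-complement addition (fold any carry out of bit 15 back into bit 0):
  0x4C6A + 0x4BCE = 0x09838
  0x9838 + 0x682E = 0x10066 → wrap carry → 0x0067
  0x0067 + 0xFEF4 = 0x0FF5B
  0xFF5B + 0x25AC = 0x12507 → wrap carry → 0x2508
One's-complement sum = 0x2508.
Checksum = ~0x2508 & 0xFFFF = 0xDAF7.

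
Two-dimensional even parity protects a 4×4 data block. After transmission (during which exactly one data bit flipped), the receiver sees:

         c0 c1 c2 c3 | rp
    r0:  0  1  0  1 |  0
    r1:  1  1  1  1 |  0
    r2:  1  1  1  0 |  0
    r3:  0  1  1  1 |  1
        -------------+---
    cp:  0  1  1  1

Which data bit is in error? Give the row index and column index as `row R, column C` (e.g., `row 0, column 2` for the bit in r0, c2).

Recompute each row's even parity and compare to rp:
  r0: data parity 0, sent rp 0 → ok
  r1: data parity 0, sent rp 0 → ok
  r2: data parity 1, sent rp 0 → mismatch
  r3: data parity 1, sent rp 1 → ok
Recompute each column's even parity and compare to cp:
  c0: data parity 0, sent cp 0 → ok
  c1: data parity 0, sent cp 1 → mismatch
  c2: data parity 1, sent cp 1 → ok
  c3: data parity 1, sent cp 1 → ok
Exactly one row (r2) and one column (c1) fail → the flipped bit is at their intersection.

row 2, column 1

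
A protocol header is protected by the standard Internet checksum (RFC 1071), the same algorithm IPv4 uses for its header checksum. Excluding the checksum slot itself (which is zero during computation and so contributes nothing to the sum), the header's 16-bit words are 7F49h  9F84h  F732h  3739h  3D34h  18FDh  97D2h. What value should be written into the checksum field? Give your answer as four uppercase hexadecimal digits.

C4C1

One's-complement addition (fold any carry out of bit 15 back into bit 0):
  0x7F49 + 0x9F84 = 0x11ECD → wrap carry → 0x1ECE
  0x1ECE + 0xF732 = 0x11600 → wrap carry → 0x1601
  0x1601 + 0x3739 = 0x04D3A
  0x4D3A + 0x3D34 = 0x08A6E
  0x8A6E + 0x18FD = 0x0A36B
  0xA36B + 0x97D2 = 0x13B3D → wrap carry → 0x3B3E
One's-complement sum = 0x3B3E.
Checksum = ~0x3B3E & 0xFFFF = 0xC4C1.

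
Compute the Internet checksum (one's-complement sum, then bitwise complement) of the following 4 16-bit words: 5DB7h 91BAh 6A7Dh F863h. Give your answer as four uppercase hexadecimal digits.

One's-complement addition (fold any carry out of bit 15 back into bit 0):
  0x5DB7 + 0x91BA = 0x0EF71
  0xEF71 + 0x6A7D = 0x159EE → wrap carry → 0x59EF
  0x59EF + 0xF863 = 0x15252 → wrap carry → 0x5253
One's-complement sum = 0x5253.
Checksum = ~0x5253 & 0xFFFF = 0xADAC.

ADAC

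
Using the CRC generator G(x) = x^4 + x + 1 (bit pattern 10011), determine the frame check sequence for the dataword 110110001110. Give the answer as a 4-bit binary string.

Append 4 zeros: 1101100011100000. Divide by 10011 (XOR where the leading bit is 1):
  pos 0: 11011 XOR 10011 = 01000
  pos 1: 10000 XOR 10011 = 00011
  pos 4: 11001 XOR 10011 = 01010
  pos 5: 10101 XOR 10011 = 00110
  pos 7: 11010 XOR 10011 = 01001
  pos 8: 10010 XOR 10011 = 00001
Remainder (last 4 bits) = 1000. This is the CRC / FCS.

1000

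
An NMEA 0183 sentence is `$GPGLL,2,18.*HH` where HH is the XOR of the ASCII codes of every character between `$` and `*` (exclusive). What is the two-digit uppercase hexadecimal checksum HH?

XOR the ASCII codes of the payload characters:
  'G' = 0x47 → acc = 0x47
  'P' = 0x50 → acc = 0x17
  'G' = 0x47 → acc = 0x50
  'L' = 0x4C → acc = 0x1C
  'L' = 0x4C → acc = 0x50
  ',' = 0x2C → acc = 0x7C
  '2' = 0x32 → acc = 0x4E
  ',' = 0x2C → acc = 0x62
  '1' = 0x31 → acc = 0x53
  '8' = 0x38 → acc = 0x6B
  '.' = 0x2E → acc = 0x45
Checksum = 0x45.

45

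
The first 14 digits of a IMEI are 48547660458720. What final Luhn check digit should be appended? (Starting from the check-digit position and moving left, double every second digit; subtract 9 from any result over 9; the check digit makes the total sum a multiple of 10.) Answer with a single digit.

Partial digits right→left: 0 2 7 8 5 4 0 6 6 7 4 5 8 4
Double every second digit counting from the check-digit position (so the 1st, 3rd, 5th, ... of the partial from the right).
  doubled (with −9 where >9): 0 5 1 0 3 8 7 → sum 24
  kept as-is: 2 8 4 6 7 5 4 → sum 36
Total = 24 + 36 = 60.
Check digit = (10 − (60 mod 10)) mod 10 = 0.

0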